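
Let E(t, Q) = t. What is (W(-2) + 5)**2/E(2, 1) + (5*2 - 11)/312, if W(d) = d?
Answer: 1403/312 ≈ 4.4968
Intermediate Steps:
(W(-2) + 5)**2/E(2, 1) + (5*2 - 11)/312 = (-2 + 5)**2/2 + (5*2 - 11)/312 = 3**2*(1/2) + (10 - 11)*(1/312) = 9*(1/2) - 1*1/312 = 9/2 - 1/312 = 1403/312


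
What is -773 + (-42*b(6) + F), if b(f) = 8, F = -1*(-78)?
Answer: -1031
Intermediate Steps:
F = 78
-773 + (-42*b(6) + F) = -773 + (-42*8 + 78) = -773 + (-336 + 78) = -773 - 258 = -1031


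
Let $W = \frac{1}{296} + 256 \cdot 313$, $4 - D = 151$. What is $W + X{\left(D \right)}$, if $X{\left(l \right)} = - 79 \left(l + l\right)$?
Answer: $\frac{30592785}{296} \approx 1.0335 \cdot 10^{5}$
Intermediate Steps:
$D = -147$ ($D = 4 - 151 = -147$)
$X{\left(l \right)} = - 158 l$ ($X{\left(l \right)} = - 79 \cdot 2 l = - 158 l$)
$W = \frac{23717889}{296}$ ($W = \frac{1}{296} + 80128 = \frac{23717889}{296} \approx 80128.0$)
$W + X{\left(D \right)} = \frac{23717889}{296} - -23226 = \frac{23717889}{296} + 23226 = \frac{30592785}{296}$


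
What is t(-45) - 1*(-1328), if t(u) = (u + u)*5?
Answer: 878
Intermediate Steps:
t(u) = 10*u (t(u) = (2*u)*5 = 10*u)
t(-45) - 1*(-1328) = 10*(-45) - 1*(-1328) = -450 + 1328 = 878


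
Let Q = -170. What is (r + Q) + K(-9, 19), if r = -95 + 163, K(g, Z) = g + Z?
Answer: -92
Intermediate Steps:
K(g, Z) = Z + g
r = 68
(r + Q) + K(-9, 19) = (68 - 170) + (19 - 9) = -102 + 10 = -92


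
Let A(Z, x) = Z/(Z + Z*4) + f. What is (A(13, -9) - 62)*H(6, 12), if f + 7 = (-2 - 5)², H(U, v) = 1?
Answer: -99/5 ≈ -19.800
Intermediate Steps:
f = 42 (f = -7 + (-2 - 5)² = -7 + (-7)² = -7 + 49 = 42)
A(Z, x) = 211/5 (A(Z, x) = Z/(Z + Z*4) + 42 = Z/(Z + 4*Z) + 42 = Z/((5*Z)) + 42 = Z*(1/(5*Z)) + 42 = ⅕ + 42 = 211/5)
(A(13, -9) - 62)*H(6, 12) = (211/5 - 62)*1 = -99/5*1 = -99/5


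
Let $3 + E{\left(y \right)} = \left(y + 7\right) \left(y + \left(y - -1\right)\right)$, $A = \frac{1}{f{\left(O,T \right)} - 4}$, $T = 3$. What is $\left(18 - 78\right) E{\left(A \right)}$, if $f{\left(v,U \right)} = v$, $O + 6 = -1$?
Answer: $- \frac{19260}{121} \approx -159.17$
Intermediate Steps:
$O = -7$ ($O = -6 - 1 = -7$)
$A = - \frac{1}{11}$ ($A = \frac{1}{-7 - 4} = \frac{1}{-11} = - \frac{1}{11} \approx -0.090909$)
$E{\left(y \right)} = -3 + \left(1 + 2 y\right) \left(7 + y\right)$ ($E{\left(y \right)} = -3 + \left(y + 7\right) \left(y + \left(y - -1\right)\right) = -3 + \left(7 + y\right) \left(y + \left(y + 1\right)\right) = -3 + \left(7 + y\right) \left(y + \left(1 + y\right)\right) = -3 + \left(7 + y\right) \left(1 + 2 y\right) = -3 + \left(1 + 2 y\right) \left(7 + y\right)$)
$\left(18 - 78\right) E{\left(A \right)} = \left(18 - 78\right) \left(4 + 2 \left(- \frac{1}{11}\right)^{2} + 15 \left(- \frac{1}{11}\right)\right) = - 60 \left(4 + 2 \cdot \frac{1}{121} - \frac{15}{11}\right) = - 60 \left(4 + \frac{2}{121} - \frac{15}{11}\right) = \left(-60\right) \frac{321}{121} = - \frac{19260}{121}$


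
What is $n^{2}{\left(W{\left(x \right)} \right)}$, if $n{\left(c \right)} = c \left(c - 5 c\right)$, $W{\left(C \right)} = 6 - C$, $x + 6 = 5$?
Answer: $38416$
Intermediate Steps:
$x = -1$ ($x = -6 + 5 = -1$)
$n{\left(c \right)} = - 4 c^{2}$ ($n{\left(c \right)} = c \left(- 4 c\right) = - 4 c^{2}$)
$n^{2}{\left(W{\left(x \right)} \right)} = \left(- 4 \left(6 - -1\right)^{2}\right)^{2} = \left(- 4 \left(6 + 1\right)^{2}\right)^{2} = \left(- 4 \cdot 7^{2}\right)^{2} = \left(\left(-4\right) 49\right)^{2} = \left(-196\right)^{2} = 38416$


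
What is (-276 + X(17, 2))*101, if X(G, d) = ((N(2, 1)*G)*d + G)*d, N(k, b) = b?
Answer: -17574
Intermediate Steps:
X(G, d) = d*(G + G*d) (X(G, d) = ((1*G)*d + G)*d = (G*d + G)*d = (G + G*d)*d = d*(G + G*d))
(-276 + X(17, 2))*101 = (-276 + 17*2*(1 + 2))*101 = (-276 + 17*2*3)*101 = (-276 + 102)*101 = -174*101 = -17574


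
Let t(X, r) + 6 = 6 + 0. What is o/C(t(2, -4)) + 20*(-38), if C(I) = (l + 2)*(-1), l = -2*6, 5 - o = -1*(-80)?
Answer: -1535/2 ≈ -767.50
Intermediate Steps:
t(X, r) = 0 (t(X, r) = -6 + (6 + 0) = -6 + 6 = 0)
o = -75 (o = 5 - (-1)*(-80) = 5 - 1*80 = 5 - 80 = -75)
l = -12
C(I) = 10 (C(I) = (-12 + 2)*(-1) = -10*(-1) = 10)
o/C(t(2, -4)) + 20*(-38) = -75/10 + 20*(-38) = -75*1/10 - 760 = -15/2 - 760 = -1535/2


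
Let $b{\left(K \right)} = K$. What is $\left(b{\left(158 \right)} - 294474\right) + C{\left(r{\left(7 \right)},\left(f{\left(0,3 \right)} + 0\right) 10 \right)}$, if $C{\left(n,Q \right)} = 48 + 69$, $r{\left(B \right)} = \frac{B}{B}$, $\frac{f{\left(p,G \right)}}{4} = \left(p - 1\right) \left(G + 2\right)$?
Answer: $-294199$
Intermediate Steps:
$f{\left(p,G \right)} = 4 \left(-1 + p\right) \left(2 + G\right)$ ($f{\left(p,G \right)} = 4 \left(p - 1\right) \left(G + 2\right) = 4 \left(-1 + p\right) \left(2 + G\right)$)
$r{\left(B \right)} = 1$
$C{\left(n,Q \right)} = 117$
$\left(b{\left(158 \right)} - 294474\right) + C{\left(r{\left(7 \right)},\left(f{\left(0,3 \right)} + 0\right) 10 \right)} = \left(158 - 294474\right) + 117 = -294316 + 117 = -294199$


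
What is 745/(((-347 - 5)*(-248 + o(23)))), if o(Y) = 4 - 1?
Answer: 149/17248 ≈ 0.0086387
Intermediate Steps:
o(Y) = 3
745/(((-347 - 5)*(-248 + o(23)))) = 745/(((-347 - 5)*(-248 + 3))) = 745/((-352*(-245))) = 745/86240 = 745*(1/86240) = 149/17248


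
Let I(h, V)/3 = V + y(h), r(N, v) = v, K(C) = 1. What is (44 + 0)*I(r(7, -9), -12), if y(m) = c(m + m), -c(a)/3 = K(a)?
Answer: -1980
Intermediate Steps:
c(a) = -3 (c(a) = -3*1 = -3)
y(m) = -3
I(h, V) = -9 + 3*V (I(h, V) = 3*(V - 3) = 3*(-3 + V) = -9 + 3*V)
(44 + 0)*I(r(7, -9), -12) = (44 + 0)*(-9 + 3*(-12)) = 44*(-9 - 36) = 44*(-45) = -1980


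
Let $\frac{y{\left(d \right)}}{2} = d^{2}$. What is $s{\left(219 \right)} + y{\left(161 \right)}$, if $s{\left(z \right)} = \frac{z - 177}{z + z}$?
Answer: $\frac{3784473}{73} \approx 51842.0$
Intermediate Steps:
$s{\left(z \right)} = \frac{-177 + z}{2 z}$
$y{\left(d \right)} = 2 d^{2}$
$s{\left(219 \right)} + y{\left(161 \right)} = \frac{-177 + 219}{2 \cdot 219} + 2 \cdot 161^{2} = \frac{1}{2} \cdot \frac{1}{219} \cdot 42 + 2 \cdot 25921 = \frac{7}{73} + 51842 = \frac{3784473}{73}$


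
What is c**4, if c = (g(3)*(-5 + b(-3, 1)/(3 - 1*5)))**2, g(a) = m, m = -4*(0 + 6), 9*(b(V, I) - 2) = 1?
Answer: 1305845852858084294656/6561 ≈ 1.9903e+17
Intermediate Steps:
b(V, I) = 19/9 (b(V, I) = 2 + (1/9)*1 = 2 + 1/9 = 19/9)
m = -24 (m = -4*6 = -24)
g(a) = -24
c = 190096/9 (c = (-24*(-5 + 19/(9*(3 - 1*5))))**2 = (-24*(-5 + 19/(9*(3 - 5))))**2 = (-24*(-5 + (19/9)/(-2)))**2 = (-24*(-5 + (19/9)*(-1/2)))**2 = (-24*(-5 - 19/18))**2 = (-24*(-109/18))**2 = (436/3)**2 = 190096/9 ≈ 21122.)
c**4 = (190096/9)**4 = 1305845852858084294656/6561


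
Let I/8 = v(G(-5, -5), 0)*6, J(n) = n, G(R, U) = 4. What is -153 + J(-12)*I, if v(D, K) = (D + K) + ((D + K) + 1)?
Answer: -5337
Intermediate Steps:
v(D, K) = 1 + 2*D + 2*K (v(D, K) = (D + K) + (1 + D + K) = 1 + 2*D + 2*K)
I = 432 (I = 8*((1 + 2*4 + 2*0)*6) = 8*((1 + 8 + 0)*6) = 8*(9*6) = 8*54 = 432)
-153 + J(-12)*I = -153 - 12*432 = -153 - 5184 = -5337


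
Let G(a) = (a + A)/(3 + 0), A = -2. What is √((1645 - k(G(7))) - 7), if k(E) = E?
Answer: √14727/3 ≈ 40.452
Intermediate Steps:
G(a) = -⅔ + a/3 (G(a) = (a - 2)/(3 + 0) = (-2 + a)/3 = (-2 + a)*(⅓) = -⅔ + a/3)
√((1645 - k(G(7))) - 7) = √((1645 - (-⅔ + (⅓)*7)) - 7) = √((1645 - (-⅔ + 7/3)) - 7) = √((1645 - 1*5/3) - 7) = √((1645 - 5/3) - 7) = √(4930/3 - 7) = √(4909/3) = √14727/3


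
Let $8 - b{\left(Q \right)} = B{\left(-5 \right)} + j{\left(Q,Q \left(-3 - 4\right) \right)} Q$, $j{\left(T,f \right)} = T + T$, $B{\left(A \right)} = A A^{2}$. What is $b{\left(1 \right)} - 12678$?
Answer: $-12547$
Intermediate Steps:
$B{\left(A \right)} = A^{3}$
$j{\left(T,f \right)} = 2 T$
$b{\left(Q \right)} = 133 - 2 Q^{2}$ ($b{\left(Q \right)} = 8 - \left(\left(-5\right)^{3} + 2 Q Q\right) = 8 - \left(-125 + 2 Q^{2}\right) = 133 - 2 Q^{2}$)
$b{\left(1 \right)} - 12678 = \left(133 - 2 \cdot 1^{2}\right) - 12678 = \left(133 - 2\right) - 12678 = 131 - 12678 = -12547$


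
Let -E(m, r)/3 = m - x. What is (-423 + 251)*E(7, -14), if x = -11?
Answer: 9288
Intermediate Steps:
E(m, r) = -33 - 3*m (E(m, r) = -3*(m - 1*(-11)) = -3*(m + 11) = -3*(11 + m) = -33 - 3*m)
(-423 + 251)*E(7, -14) = (-423 + 251)*(-33 - 3*7) = -172*(-33 - 21) = -172*(-54) = 9288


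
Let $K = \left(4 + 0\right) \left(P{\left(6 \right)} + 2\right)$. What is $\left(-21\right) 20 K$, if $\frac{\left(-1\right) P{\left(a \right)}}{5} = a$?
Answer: $47040$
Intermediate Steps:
$P{\left(a \right)} = - 5 a$
$K = -112$ ($K = \left(4 + 0\right) \left(\left(-5\right) 6 + 2\right) = 4 \left(-30 + 2\right) = 4 \left(-28\right) = -112$)
$\left(-21\right) 20 K = \left(-21\right) 20 \left(-112\right) = \left(-420\right) \left(-112\right) = 47040$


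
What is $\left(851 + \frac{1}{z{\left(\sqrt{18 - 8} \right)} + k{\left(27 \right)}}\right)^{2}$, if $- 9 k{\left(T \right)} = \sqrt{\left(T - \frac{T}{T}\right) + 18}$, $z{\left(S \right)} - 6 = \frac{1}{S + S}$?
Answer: $\frac{\left(919260 - 34040 \sqrt{11} + 7659 \sqrt{10}\right)^{2}}{\left(1080 - 40 \sqrt{11} + 9 \sqrt{10}\right)^{2}} \approx 7.2452 \cdot 10^{5}$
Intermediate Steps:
$z{\left(S \right)} = 6 + \frac{1}{2 S}$ ($z{\left(S \right)} = 6 + \frac{1}{S + S} = 6 + \frac{1}{2 S}$)
$k{\left(T \right)} = - \frac{\sqrt{17 + T}}{9}$ ($k{\left(T \right)} = - \frac{\sqrt{\left(T - \frac{T}{T}\right) + 18}}{9} = - \frac{\sqrt{\left(T - 1\right) + 18}}{9} = - \frac{\sqrt{\left(-1 + T\right) + 18}}{9} = - \frac{\sqrt{17 + T}}{9}$)
$\left(851 + \frac{1}{z{\left(\sqrt{18 - 8} \right)} + k{\left(27 \right)}}\right)^{2} = \left(851 + \frac{1}{\left(6 + \frac{1}{2 \sqrt{18 - 8}}\right) - \frac{\sqrt{17 + 27}}{9}}\right)^{2} = \left(851 + \frac{1}{\left(6 + \frac{1}{2 \sqrt{10}}\right) - \frac{\sqrt{44}}{9}}\right)^{2} = \left(851 + \frac{1}{\left(6 + \frac{\frac{1}{10} \sqrt{10}}{2}\right) - \frac{2 \sqrt{11}}{9}}\right)^{2} = \left(851 + \frac{1}{\left(6 + \frac{\sqrt{10}}{20}\right) - \frac{2 \sqrt{11}}{9}}\right)^{2} = \left(851 + \frac{1}{6 - \frac{2 \sqrt{11}}{9} + \frac{\sqrt{10}}{20}}\right)^{2}$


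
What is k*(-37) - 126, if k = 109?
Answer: -4159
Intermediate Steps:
k*(-37) - 126 = 109*(-37) - 126 = -4033 - 126 = -4159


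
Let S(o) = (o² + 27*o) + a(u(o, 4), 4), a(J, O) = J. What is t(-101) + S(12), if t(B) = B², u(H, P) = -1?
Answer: 10668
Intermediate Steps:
S(o) = -1 + o² + 27*o (S(o) = (o² + 27*o) - 1 = -1 + o² + 27*o)
t(-101) + S(12) = (-101)² + (-1 + 12² + 27*12) = 10201 + (-1 + 144 + 324) = 10201 + 467 = 10668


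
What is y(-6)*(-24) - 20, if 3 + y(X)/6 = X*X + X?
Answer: -3908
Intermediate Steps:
y(X) = -18 + 6*X + 6*X² (y(X) = -18 + 6*(X*X + X) = -18 + 6*(X² + X) = -18 + 6*(X + X²) = -18 + (6*X + 6*X²) = -18 + 6*X + 6*X²)
y(-6)*(-24) - 20 = (-18 + 6*(-6) + 6*(-6)²)*(-24) - 20 = (-18 - 36 + 6*36)*(-24) - 20 = (-18 - 36 + 216)*(-24) - 20 = 162*(-24) - 20 = -3888 - 20 = -3908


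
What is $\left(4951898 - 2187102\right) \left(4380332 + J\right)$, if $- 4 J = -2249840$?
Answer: $13665811550432$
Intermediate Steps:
$J = 562460$ ($J = \left(- \frac{1}{4}\right) \left(-2249840\right) = 562460$)
$\left(4951898 - 2187102\right) \left(4380332 + J\right) = \left(4951898 - 2187102\right) \left(4380332 + 562460\right) = 2764796 \cdot 4942792 = 13665811550432$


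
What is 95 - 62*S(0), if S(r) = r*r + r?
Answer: 95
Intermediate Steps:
S(r) = r + r² (S(r) = r² + r = r + r²)
95 - 62*S(0) = 95 - 0*(1 + 0) = 95 - 0 = 95 - 62*0 = 95 + 0 = 95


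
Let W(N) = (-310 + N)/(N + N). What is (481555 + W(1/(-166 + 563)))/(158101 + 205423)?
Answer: 840041/727048 ≈ 1.1554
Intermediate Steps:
W(N) = (-310 + N)/(2*N) (W(N) = (-310 + N)/((2*N)) = (-310 + N)*(1/(2*N)) = (-310 + N)/(2*N))
(481555 + W(1/(-166 + 563)))/(158101 + 205423) = (481555 + (-310 + 1/(-166 + 563))/(2*(1/(-166 + 563))))/(158101 + 205423) = (481555 + (-310 + 1/397)/(2*(1/397)))/363524 = (481555 + (-310 + 1/397)/(2*(1/397)))*(1/363524) = (481555 + (1/2)*397*(-123069/397))*(1/363524) = (481555 - 123069/2)*(1/363524) = (840041/2)*(1/363524) = 840041/727048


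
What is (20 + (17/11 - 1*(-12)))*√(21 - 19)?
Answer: 369*√2/11 ≈ 47.440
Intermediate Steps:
(20 + (17/11 - 1*(-12)))*√(21 - 19) = (20 + (17*(1/11) + 12))*√2 = (20 + (17/11 + 12))*√2 = (20 + 149/11)*√2 = 369*√2/11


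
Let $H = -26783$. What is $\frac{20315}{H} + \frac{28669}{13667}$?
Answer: $\frac{490196722}{366043261} \approx 1.3392$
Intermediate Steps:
$\frac{20315}{H} + \frac{28669}{13667} = \frac{20315}{-26783} + \frac{28669}{13667} = 20315 \left(- \frac{1}{26783}\right) + 28669 \cdot \frac{1}{13667} = - \frac{20315}{26783} + \frac{28669}{13667} = \frac{490196722}{366043261}$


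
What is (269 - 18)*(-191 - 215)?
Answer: -101906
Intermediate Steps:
(269 - 18)*(-191 - 215) = 251*(-406) = -101906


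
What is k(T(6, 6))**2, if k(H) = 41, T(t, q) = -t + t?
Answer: 1681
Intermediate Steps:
T(t, q) = 0
k(T(6, 6))**2 = 41**2 = 1681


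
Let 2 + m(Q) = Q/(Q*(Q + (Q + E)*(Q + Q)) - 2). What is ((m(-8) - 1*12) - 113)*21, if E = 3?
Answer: -770679/289 ≈ -2666.7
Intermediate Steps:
m(Q) = -2 + Q/(-2 + Q*(Q + 2*Q*(3 + Q))) (m(Q) = -2 + Q/(Q*(Q + (Q + 3)*(Q + Q)) - 2) = -2 + Q/(Q*(Q + (3 + Q)*(2*Q)) - 2) = -2 + Q/(Q*(Q + 2*Q*(3 + Q)) - 2) = -2 + Q/(-2 + Q*(Q + 2*Q*(3 + Q))))
((m(-8) - 1*12) - 113)*21 = (((4 - 8 - 14*(-8)² - 4*(-8)³)/(-2 + 2*(-8)³ + 7*(-8)²) - 1*12) - 113)*21 = (((4 - 8 - 14*64 - 4*(-512))/(-2 + 2*(-512) + 7*64) - 12) - 113)*21 = (((4 - 8 - 896 + 2048)/(-2 - 1024 + 448) - 12) - 113)*21 = ((1148/(-578) - 12) - 113)*21 = ((-1/578*1148 - 12) - 113)*21 = ((-574/289 - 12) - 113)*21 = (-4042/289 - 113)*21 = -36699/289*21 = -770679/289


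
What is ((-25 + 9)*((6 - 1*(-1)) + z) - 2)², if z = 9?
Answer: 66564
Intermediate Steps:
((-25 + 9)*((6 - 1*(-1)) + z) - 2)² = ((-25 + 9)*((6 - 1*(-1)) + 9) - 2)² = (-16*((6 + 1) + 9) - 2)² = (-16*(7 + 9) - 2)² = (-16*16 - 2)² = (-256 - 2)² = (-258)² = 66564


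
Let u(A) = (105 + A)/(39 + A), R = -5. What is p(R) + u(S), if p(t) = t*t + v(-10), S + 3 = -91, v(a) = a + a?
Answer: 24/5 ≈ 4.8000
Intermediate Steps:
v(a) = 2*a
S = -94 (S = -3 - 91 = -94)
p(t) = -20 + t² (p(t) = t*t + 2*(-10) = t² - 20 = -20 + t²)
u(A) = (105 + A)/(39 + A)
p(R) + u(S) = (-20 + (-5)²) + (105 - 94)/(39 - 94) = (-20 + 25) + 11/(-55) = 5 - 1/55*11 = 5 - ⅕ = 24/5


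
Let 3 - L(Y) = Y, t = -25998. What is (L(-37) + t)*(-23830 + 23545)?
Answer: 7398030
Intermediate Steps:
L(Y) = 3 - Y
(L(-37) + t)*(-23830 + 23545) = ((3 - 1*(-37)) - 25998)*(-23830 + 23545) = ((3 + 37) - 25998)*(-285) = (40 - 25998)*(-285) = -25958*(-285) = 7398030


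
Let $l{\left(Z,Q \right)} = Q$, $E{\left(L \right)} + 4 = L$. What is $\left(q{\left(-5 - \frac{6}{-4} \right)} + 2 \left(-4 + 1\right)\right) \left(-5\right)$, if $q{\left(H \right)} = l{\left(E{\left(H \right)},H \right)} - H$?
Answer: $30$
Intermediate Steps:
$E{\left(L \right)} = -4 + L$
$q{\left(H \right)} = 0$ ($q{\left(H \right)} = H - H = 0$)
$\left(q{\left(-5 - \frac{6}{-4} \right)} + 2 \left(-4 + 1\right)\right) \left(-5\right) = \left(0 + 2 \left(-4 + 1\right)\right) \left(-5\right) = \left(0 + 2 \left(-3\right)\right) \left(-5\right) = \left(0 - 6\right) \left(-5\right) = \left(-6\right) \left(-5\right) = 30$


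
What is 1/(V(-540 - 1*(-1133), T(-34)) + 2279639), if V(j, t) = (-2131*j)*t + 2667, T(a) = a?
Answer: 1/45247528 ≈ 2.2101e-8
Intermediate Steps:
V(j, t) = 2667 - 2131*j*t (V(j, t) = -2131*j*t + 2667 = 2667 - 2131*j*t)
1/(V(-540 - 1*(-1133), T(-34)) + 2279639) = 1/((2667 - 2131*(-540 - 1*(-1133))*(-34)) + 2279639) = 1/((2667 - 2131*(-540 + 1133)*(-34)) + 2279639) = 1/((2667 - 2131*593*(-34)) + 2279639) = 1/((2667 + 42965222) + 2279639) = 1/(42967889 + 2279639) = 1/45247528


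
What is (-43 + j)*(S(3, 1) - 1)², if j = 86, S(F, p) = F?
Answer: 172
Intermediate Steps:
(-43 + j)*(S(3, 1) - 1)² = (-43 + 86)*(3 - 1)² = 43*2² = 43*4 = 172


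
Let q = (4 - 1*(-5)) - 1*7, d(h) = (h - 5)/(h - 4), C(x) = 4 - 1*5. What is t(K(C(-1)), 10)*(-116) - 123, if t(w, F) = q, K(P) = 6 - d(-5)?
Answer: -355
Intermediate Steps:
C(x) = -1 (C(x) = 4 - 5 = -1)
d(h) = (-5 + h)/(-4 + h)
K(P) = 44/9 (K(P) = 6 - (-5 - 5)/(-4 - 5) = 6 - (-10)/(-9) = 6 - (-1)*(-10)/9 = 6 - 1*10/9 = 6 - 10/9 = 44/9)
q = 2 (q = (4 + 5) - 7 = 9 - 7 = 2)
t(w, F) = 2
t(K(C(-1)), 10)*(-116) - 123 = 2*(-116) - 123 = -232 - 123 = -355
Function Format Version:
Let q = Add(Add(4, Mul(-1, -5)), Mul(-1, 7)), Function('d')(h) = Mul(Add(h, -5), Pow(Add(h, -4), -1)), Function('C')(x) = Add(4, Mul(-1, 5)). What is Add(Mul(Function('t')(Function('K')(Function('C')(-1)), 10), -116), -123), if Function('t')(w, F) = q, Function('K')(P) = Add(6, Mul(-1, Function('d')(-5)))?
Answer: -355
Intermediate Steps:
Function('C')(x) = -1 (Function('C')(x) = Add(4, -5) = -1)
Function('d')(h) = Mul(Pow(Add(-4, h), -1), Add(-5, h)) (Function('d')(h) = Mul(Add(-5, h), Pow(Add(-4, h), -1)) = Mul(Pow(Add(-4, h), -1), Add(-5, h)))
Function('K')(P) = Rational(44, 9) (Function('K')(P) = Add(6, Mul(-1, Mul(Pow(Add(-4, -5), -1), Add(-5, -5)))) = Add(6, Mul(-1, Mul(Pow(-9, -1), -10))) = Add(6, Mul(-1, Mul(Rational(-1, 9), -10))) = Add(6, Mul(-1, Rational(10, 9))) = Add(6, Rational(-10, 9)) = Rational(44, 9))
q = 2 (q = Add(Add(4, 5), -7) = Add(9, -7) = 2)
Function('t')(w, F) = 2
Add(Mul(Function('t')(Function('K')(Function('C')(-1)), 10), -116), -123) = Add(Mul(2, -116), -123) = Add(-232, -123) = -355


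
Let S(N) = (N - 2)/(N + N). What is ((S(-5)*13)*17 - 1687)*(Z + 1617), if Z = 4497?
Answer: -46842411/5 ≈ -9.3685e+6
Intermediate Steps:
S(N) = (-2 + N)/(2*N) (S(N) = (-2 + N)/((2*N)) = (-2 + N)*(1/(2*N)) = (-2 + N)/(2*N))
((S(-5)*13)*17 - 1687)*(Z + 1617) = ((((½)*(-2 - 5)/(-5))*13)*17 - 1687)*(4497 + 1617) = ((((½)*(-⅕)*(-7))*13)*17 - 1687)*6114 = (((7/10)*13)*17 - 1687)*6114 = ((91/10)*17 - 1687)*6114 = (1547/10 - 1687)*6114 = -15323/10*6114 = -46842411/5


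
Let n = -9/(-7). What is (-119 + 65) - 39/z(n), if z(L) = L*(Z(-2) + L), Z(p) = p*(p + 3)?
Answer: -173/15 ≈ -11.533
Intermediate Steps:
n = 9/7 (n = -9*(-⅐) = 9/7 ≈ 1.2857)
Z(p) = p*(3 + p)
z(L) = L*(-2 + L) (z(L) = L*(-2*(3 - 2) + L) = L*(-2*1 + L) = L*(-2 + L))
(-119 + 65) - 39/z(n) = (-119 + 65) - 39/(9*(-2 + 9/7)/7) = -54 - 39/((9/7)*(-5/7)) = -54 - 39/(-45/49) = -54 - 49/45*(-39) = -54 + 637/15 = -173/15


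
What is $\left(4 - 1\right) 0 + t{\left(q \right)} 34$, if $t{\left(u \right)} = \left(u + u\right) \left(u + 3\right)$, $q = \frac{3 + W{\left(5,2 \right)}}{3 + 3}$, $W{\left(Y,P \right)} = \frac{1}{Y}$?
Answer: $\frac{28832}{225} \approx 128.14$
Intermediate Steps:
$q = \frac{8}{15}$ ($q = \frac{3 + \frac{1}{5}}{3 + 3} = \frac{3 + \frac{1}{5}}{6} = \frac{16}{5} \cdot \frac{1}{6} = \frac{8}{15} \approx 0.53333$)
$t{\left(u \right)} = 2 u \left(3 + u\right)$
$\left(4 - 1\right) 0 + t{\left(q \right)} 34 = \left(4 - 1\right) 0 + 2 \cdot \frac{8}{15} \left(3 + \frac{8}{15}\right) 34 = 3 \cdot 0 + 2 \cdot \frac{8}{15} \cdot \frac{53}{15} \cdot 34 = 0 + \frac{848}{225} \cdot 34 = 0 + \frac{28832}{225} = \frac{28832}{225}$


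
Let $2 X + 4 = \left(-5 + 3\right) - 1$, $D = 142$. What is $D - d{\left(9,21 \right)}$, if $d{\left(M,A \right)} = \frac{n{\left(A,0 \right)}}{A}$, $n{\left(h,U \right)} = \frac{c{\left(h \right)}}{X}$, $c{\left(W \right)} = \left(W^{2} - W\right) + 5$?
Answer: $\frac{21724}{147} \approx 147.78$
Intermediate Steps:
$X = - \frac{7}{2}$ ($X = -2 + \frac{\left(-5 + 3\right) - 1}{2} = -2 + \frac{-2 - 1}{2} = -2 + \frac{1}{2} \left(-3\right) = -2 - \frac{3}{2} = - \frac{7}{2} \approx -3.5$)
$c{\left(W \right)} = 5 + W^{2} - W$
$n{\left(h,U \right)} = - \frac{10}{7} - \frac{2 h^{2}}{7} + \frac{2 h}{7}$ ($n{\left(h,U \right)} = \frac{5 + h^{2} - h}{- \frac{7}{2}} = \left(5 + h^{2} - h\right) \left(- \frac{2}{7}\right) = - \frac{10}{7} - \frac{2 h^{2}}{7} + \frac{2 h}{7}$)
$d{\left(M,A \right)} = \frac{- \frac{10}{7} - \frac{2 A^{2}}{7} + \frac{2 A}{7}}{A}$
$D - d{\left(9,21 \right)} = 142 - \frac{2 \left(-5 + 21 - 21^{2}\right)}{7 \cdot 21} = 142 - \frac{2}{7} \cdot \frac{1}{21} \left(-5 + 21 - 441\right) = 142 - \frac{2}{7} \cdot \frac{1}{21} \left(-425\right) = 142 - - \frac{850}{147} = 142 + \frac{850}{147} = \frac{21724}{147}$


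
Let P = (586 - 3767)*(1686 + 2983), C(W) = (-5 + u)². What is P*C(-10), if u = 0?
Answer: -371302225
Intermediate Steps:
C(W) = 25 (C(W) = (-5 + 0)² = (-5)² = 25)
P = -14852089 (P = -3181*4669 = -14852089)
P*C(-10) = -14852089*25 = -371302225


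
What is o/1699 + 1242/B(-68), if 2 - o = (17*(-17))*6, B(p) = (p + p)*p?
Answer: 9082343/7856176 ≈ 1.1561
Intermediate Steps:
B(p) = 2*p**2 (B(p) = (2*p)*p = 2*p**2)
o = 1736 (o = 2 - 17*(-17)*6 = 2 - (-289)*6 = 2 - 1*(-1734) = 2 + 1734 = 1736)
o/1699 + 1242/B(-68) = 1736/1699 + 1242/((2*(-68)**2)) = 1736*(1/1699) + 1242/((2*4624)) = 1736/1699 + 1242/9248 = 1736/1699 + 1242*(1/9248) = 1736/1699 + 621/4624 = 9082343/7856176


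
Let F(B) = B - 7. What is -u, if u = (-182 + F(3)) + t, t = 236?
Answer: -50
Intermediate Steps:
F(B) = -7 + B
u = 50 (u = (-182 + (-7 + 3)) + 236 = (-182 - 4) + 236 = -186 + 236 = 50)
-u = -1*50 = -50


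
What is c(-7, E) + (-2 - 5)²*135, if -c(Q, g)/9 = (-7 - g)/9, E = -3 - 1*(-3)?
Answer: 6622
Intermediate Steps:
E = 0 (E = -3 + 3 = 0)
c(Q, g) = 7 + g (c(Q, g) = -9*(-7 - g)/9 = -9*(-7/9 - g/9) = 7 + g)
c(-7, E) + (-2 - 5)²*135 = (7 + 0) + (-2 - 5)²*135 = 7 + (-7)²*135 = 7 + 49*135 = 7 + 6615 = 6622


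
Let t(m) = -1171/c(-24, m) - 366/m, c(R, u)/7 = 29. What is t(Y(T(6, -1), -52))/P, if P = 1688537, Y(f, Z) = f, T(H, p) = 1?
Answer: -75469/342773011 ≈ -0.00022017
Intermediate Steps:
c(R, u) = 203 (c(R, u) = 7*29 = 203)
t(m) = -1171/203 - 366/m
t(Y(T(6, -1), -52))/P = (-1171/203 - 366/1)/1688537 = (-1171/203 - 366*1)*(1/1688537) = (-1171/203 - 366)*(1/1688537) = -75469/203*1/1688537 = -75469/342773011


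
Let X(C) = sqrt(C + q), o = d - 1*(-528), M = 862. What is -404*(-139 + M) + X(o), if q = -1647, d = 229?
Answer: -292092 + I*sqrt(890) ≈ -2.9209e+5 + 29.833*I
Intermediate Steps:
o = 757 (o = 229 - 1*(-528) = 229 + 528 = 757)
X(C) = sqrt(-1647 + C) (X(C) = sqrt(C - 1647) = sqrt(-1647 + C))
-404*(-139 + M) + X(o) = -404*(-139 + 862) + sqrt(-1647 + 757) = -404*723 + sqrt(-890) = -292092 + I*sqrt(890)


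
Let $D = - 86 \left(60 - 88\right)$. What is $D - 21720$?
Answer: $-19312$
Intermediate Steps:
$D = 2408$ ($D = \left(-86\right) \left(-28\right) = 2408$)
$D - 21720 = 2408 - 21720 = -19312$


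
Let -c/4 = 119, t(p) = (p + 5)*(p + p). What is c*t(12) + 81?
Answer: -194127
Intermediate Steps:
t(p) = 2*p*(5 + p) (t(p) = (5 + p)*(2*p) = 2*p*(5 + p))
c = -476 (c = -4*119 = -476)
c*t(12) + 81 = -952*12*(5 + 12) + 81 = -952*12*17 + 81 = -476*408 + 81 = -194208 + 81 = -194127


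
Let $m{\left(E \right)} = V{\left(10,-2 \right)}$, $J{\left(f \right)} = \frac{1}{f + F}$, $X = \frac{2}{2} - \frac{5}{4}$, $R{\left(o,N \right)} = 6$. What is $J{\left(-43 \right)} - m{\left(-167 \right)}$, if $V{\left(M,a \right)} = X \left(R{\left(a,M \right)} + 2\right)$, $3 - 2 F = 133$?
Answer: $\frac{215}{108} \approx 1.9907$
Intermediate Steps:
$F = -65$ ($F = \frac{3}{2} - \frac{133}{2} = -65$)
$X = - \frac{1}{4}$ ($X = 2 \cdot \frac{1}{2} - \frac{5}{4} = 1 - \frac{5}{4} = - \frac{1}{4} \approx -0.25$)
$J{\left(f \right)} = \frac{1}{-65 + f}$ ($J{\left(f \right)} = \frac{1}{f - 65} = \frac{1}{-65 + f}$)
$V{\left(M,a \right)} = -2$ ($V{\left(M,a \right)} = - \frac{6 + 2}{4} = \left(- \frac{1}{4}\right) 8 = -2$)
$m{\left(E \right)} = -2$
$J{\left(-43 \right)} - m{\left(-167 \right)} = \frac{1}{-65 - 43} - -2 = \frac{1}{-108} + 2 = - \frac{1}{108} + 2 = \frac{215}{108}$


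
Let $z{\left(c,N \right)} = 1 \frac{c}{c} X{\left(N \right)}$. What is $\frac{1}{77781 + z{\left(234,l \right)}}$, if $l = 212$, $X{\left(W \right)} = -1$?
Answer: $\frac{1}{77780} \approx 1.2857 \cdot 10^{-5}$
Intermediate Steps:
$z{\left(c,N \right)} = -1$ ($z{\left(c,N \right)} = 1 \frac{c}{c} \left(-1\right) = 1 \cdot 1 \left(-1\right) = 1 \left(-1\right) = -1$)
$\frac{1}{77781 + z{\left(234,l \right)}} = \frac{1}{77781 - 1} = \frac{1}{77780}$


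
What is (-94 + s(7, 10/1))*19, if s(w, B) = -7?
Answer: -1919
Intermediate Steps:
(-94 + s(7, 10/1))*19 = (-94 - 7)*19 = -101*19 = -1919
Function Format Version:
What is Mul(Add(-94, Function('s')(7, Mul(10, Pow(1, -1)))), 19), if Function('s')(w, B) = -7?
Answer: -1919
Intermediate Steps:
Mul(Add(-94, Function('s')(7, Mul(10, Pow(1, -1)))), 19) = Mul(Add(-94, -7), 19) = Mul(-101, 19) = -1919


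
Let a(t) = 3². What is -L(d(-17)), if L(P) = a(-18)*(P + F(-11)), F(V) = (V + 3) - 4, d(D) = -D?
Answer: -45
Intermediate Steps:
a(t) = 9
F(V) = -1 + V (F(V) = (3 + V) - 4 = -1 + V)
L(P) = -108 + 9*P (L(P) = 9*(P + (-1 - 11)) = 9*(P - 12) = 9*(-12 + P) = -108 + 9*P)
-L(d(-17)) = -(-108 + 9*(-1*(-17))) = -(-108 + 9*17) = -(-108 + 153) = -1*45 = -45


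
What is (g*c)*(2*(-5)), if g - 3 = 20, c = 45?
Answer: -10350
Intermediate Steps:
g = 23 (g = 3 + 20 = 23)
(g*c)*(2*(-5)) = (23*45)*(2*(-5)) = 1035*(-10) = -10350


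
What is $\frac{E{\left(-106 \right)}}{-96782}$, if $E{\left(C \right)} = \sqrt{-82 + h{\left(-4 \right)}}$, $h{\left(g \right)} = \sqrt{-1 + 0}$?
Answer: $- \frac{\sqrt{-82 + i}}{96782} \approx -5.7051 \cdot 10^{-7} - 9.3566 \cdot 10^{-5} i$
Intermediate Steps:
$h{\left(g \right)} = i$ ($h{\left(g \right)} = \sqrt{-1} = i$)
$E{\left(C \right)} = \sqrt{-82 + i}$
$\frac{E{\left(-106 \right)}}{-96782} = \frac{\sqrt{-82 + i}}{-96782} = \sqrt{-82 + i} \left(- \frac{1}{96782}\right) = - \frac{\sqrt{-82 + i}}{96782}$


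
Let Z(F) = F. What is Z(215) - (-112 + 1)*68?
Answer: 7763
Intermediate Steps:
Z(215) - (-112 + 1)*68 = 215 - (-112 + 1)*68 = 215 - (-111)*68 = 215 - 1*(-7548) = 215 + 7548 = 7763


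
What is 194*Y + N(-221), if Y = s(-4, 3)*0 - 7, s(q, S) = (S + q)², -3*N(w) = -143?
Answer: -3931/3 ≈ -1310.3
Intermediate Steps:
N(w) = 143/3 (N(w) = -⅓*(-143) = 143/3)
Y = -7 (Y = (3 - 4)²*0 - 7 = (-1)²*0 - 7 = 1*0 - 7 = 0 - 7 = -7)
194*Y + N(-221) = 194*(-7) + 143/3 = -1358 + 143/3 = -3931/3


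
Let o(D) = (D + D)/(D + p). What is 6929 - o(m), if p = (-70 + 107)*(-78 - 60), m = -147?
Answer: 12132581/1751 ≈ 6928.9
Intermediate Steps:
p = -5106 (p = 37*(-138) = -5106)
o(D) = 2*D/(-5106 + D) (o(D) = (D + D)/(D - 5106) = (2*D)/(-5106 + D) = 2*D/(-5106 + D))
6929 - o(m) = 6929 - 2*(-147)/(-5106 - 147) = 6929 - 2*(-147)/(-5253) = 6929 - 2*(-147)*(-1)/5253 = 6929 - 1*98/1751 = 6929 - 98/1751 = 12132581/1751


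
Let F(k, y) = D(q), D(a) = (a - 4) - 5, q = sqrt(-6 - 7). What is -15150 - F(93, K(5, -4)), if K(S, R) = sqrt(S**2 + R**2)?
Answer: -15141 - I*sqrt(13) ≈ -15141.0 - 3.6056*I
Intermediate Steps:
q = I*sqrt(13) (q = sqrt(-13) = I*sqrt(13) ≈ 3.6056*I)
D(a) = -9 + a (D(a) = (-4 + a) - 5 = -9 + a)
K(S, R) = sqrt(R**2 + S**2)
F(k, y) = -9 + I*sqrt(13)
-15150 - F(93, K(5, -4)) = -15150 - (-9 + I*sqrt(13)) = -15150 + (9 - I*sqrt(13)) = -15141 - I*sqrt(13)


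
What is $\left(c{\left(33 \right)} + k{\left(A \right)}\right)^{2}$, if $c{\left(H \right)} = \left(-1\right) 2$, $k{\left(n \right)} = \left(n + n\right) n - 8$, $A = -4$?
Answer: $484$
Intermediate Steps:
$k{\left(n \right)} = -8 + 2 n^{2}$ ($k{\left(n \right)} = 2 n n - 8 = 2 n^{2} - 8 = -8 + 2 n^{2}$)
$c{\left(H \right)} = -2$
$\left(c{\left(33 \right)} + k{\left(A \right)}\right)^{2} = \left(-2 - \left(8 - 2 \left(-4\right)^{2}\right)\right)^{2} = \left(-2 + \left(-8 + 2 \cdot 16\right)\right)^{2} = \left(-2 + \left(-8 + 32\right)\right)^{2} = \left(-2 + 24\right)^{2} = 22^{2} = 484$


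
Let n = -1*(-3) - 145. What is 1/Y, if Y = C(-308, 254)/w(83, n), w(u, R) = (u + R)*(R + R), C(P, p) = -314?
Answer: -8378/157 ≈ -53.363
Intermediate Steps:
n = -142 (n = 3 - 145 = -142)
w(u, R) = 2*R*(R + u) (w(u, R) = (R + u)*(2*R) = 2*R*(R + u))
Y = -157/8378 (Y = -314*(-1/(284*(-142 + 83))) = -314/(2*(-142)*(-59)) = -314/16756 = -314*1/16756 = -157/8378 ≈ -0.018740)
1/Y = 1/(-157/8378) = -8378/157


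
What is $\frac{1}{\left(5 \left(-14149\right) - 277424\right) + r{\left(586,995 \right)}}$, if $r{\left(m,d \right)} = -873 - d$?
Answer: $- \frac{1}{350037} \approx -2.8568 \cdot 10^{-6}$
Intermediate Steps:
$\frac{1}{\left(5 \left(-14149\right) - 277424\right) + r{\left(586,995 \right)}} = \frac{1}{\left(5 \left(-14149\right) - 277424\right) - 1868} = \frac{1}{\left(-70745 - 277424\right) - 1868} = \frac{1}{-348169 - 1868} = \frac{1}{-350037} = - \frac{1}{350037}$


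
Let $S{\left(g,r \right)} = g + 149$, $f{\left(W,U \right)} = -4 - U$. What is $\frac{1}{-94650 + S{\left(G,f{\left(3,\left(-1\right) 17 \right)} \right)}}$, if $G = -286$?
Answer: $- \frac{1}{94787} \approx -1.055 \cdot 10^{-5}$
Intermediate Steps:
$S{\left(g,r \right)} = 149 + g$
$\frac{1}{-94650 + S{\left(G,f{\left(3,\left(-1\right) 17 \right)} \right)}} = \frac{1}{-94650 + \left(149 - 286\right)} = \frac{1}{-94650 - 137} = \frac{1}{-94787} = - \frac{1}{94787}$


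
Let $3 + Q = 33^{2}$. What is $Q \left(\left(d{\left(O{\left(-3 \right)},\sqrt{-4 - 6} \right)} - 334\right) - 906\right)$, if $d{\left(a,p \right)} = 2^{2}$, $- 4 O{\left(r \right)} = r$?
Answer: $-1342296$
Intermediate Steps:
$O{\left(r \right)} = - \frac{r}{4}$
$Q = 1086$ ($Q = -3 + 33^{2} = -3 + 1089 = 1086$)
$d{\left(a,p \right)} = 4$
$Q \left(\left(d{\left(O{\left(-3 \right)},\sqrt{-4 - 6} \right)} - 334\right) - 906\right) = 1086 \left(\left(4 - 334\right) - 906\right) = 1086 \left(-330 - 906\right) = 1086 \left(-1236\right) = -1342296$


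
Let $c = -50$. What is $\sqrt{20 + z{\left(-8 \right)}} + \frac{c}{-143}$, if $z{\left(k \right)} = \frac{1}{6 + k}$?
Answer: $\frac{50}{143} + \frac{\sqrt{78}}{2} \approx 4.7655$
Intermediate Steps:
$\sqrt{20 + z{\left(-8 \right)}} + \frac{c}{-143} = \sqrt{20 + \frac{1}{6 - 8}} - \frac{50}{-143} = \sqrt{20 + \frac{1}{-2}} - - \frac{50}{143} = \sqrt{20 - \frac{1}{2}} + \frac{50}{143} = \sqrt{\frac{39}{2}} + \frac{50}{143} = \frac{\sqrt{78}}{2} + \frac{50}{143} = \frac{50}{143} + \frac{\sqrt{78}}{2}$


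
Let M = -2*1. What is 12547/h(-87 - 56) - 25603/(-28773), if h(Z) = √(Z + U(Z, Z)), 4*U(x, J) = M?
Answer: 25603/28773 - 12547*I*√574/287 ≈ 0.88983 - 1047.4*I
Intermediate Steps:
M = -2
U(x, J) = -½ (U(x, J) = (¼)*(-2) = -½)
h(Z) = √(-½ + Z) (h(Z) = √(Z - ½) = √(-½ + Z))
12547/h(-87 - 56) - 25603/(-28773) = 12547/((√(-2 + 4*(-87 - 56))/2)) - 25603/(-28773) = 12547/((√(-2 + 4*(-143))/2)) - 25603*(-1/28773) = 12547/((√(-2 - 572)/2)) + 25603/28773 = 12547/((√(-574)/2)) + 25603/28773 = 12547/(((I*√574)/2)) + 25603/28773 = 12547/((I*√574/2)) + 25603/28773 = 12547*(-I*√574/287) + 25603/28773 = -12547*I*√574/287 + 25603/28773 = 25603/28773 - 12547*I*√574/287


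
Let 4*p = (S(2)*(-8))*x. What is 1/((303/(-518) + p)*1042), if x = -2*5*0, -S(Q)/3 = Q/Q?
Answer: -259/157863 ≈ -0.0016407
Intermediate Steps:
S(Q) = -3 (S(Q) = -3*Q/Q = -3*1 = -3)
x = 0 (x = -10*0 = 0)
p = 0 (p = (-3*(-8)*0)/4 = (24*0)/4 = (¼)*0 = 0)
1/((303/(-518) + p)*1042) = 1/((303/(-518) + 0)*1042) = 1/((303*(-1/518) + 0)*1042) = 1/((-303/518 + 0)*1042) = 1/(-303/518*1042) = 1/(-157863/259) = -259/157863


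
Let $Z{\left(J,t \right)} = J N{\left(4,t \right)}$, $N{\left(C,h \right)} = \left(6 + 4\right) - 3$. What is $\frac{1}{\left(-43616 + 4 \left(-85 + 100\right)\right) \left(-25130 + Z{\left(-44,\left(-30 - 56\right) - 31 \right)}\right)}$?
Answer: $\frac{1}{1107977528} \approx 9.0255 \cdot 10^{-10}$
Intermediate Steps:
$N{\left(C,h \right)} = 7$ ($N{\left(C,h \right)} = 10 - 3 = 7$)
$Z{\left(J,t \right)} = 7 J$ ($Z{\left(J,t \right)} = J 7 = 7 J$)
$\frac{1}{\left(-43616 + 4 \left(-85 + 100\right)\right) \left(-25130 + Z{\left(-44,\left(-30 - 56\right) - 31 \right)}\right)} = \frac{1}{\left(-43616 + 4 \left(-85 + 100\right)\right) \left(-25130 + 7 \left(-44\right)\right)} = \frac{1}{\left(-43616 + 4 \cdot 15\right) \left(-25130 - 308\right)} = \frac{1}{\left(-43616 + 60\right) \left(-25438\right)} = \frac{1}{\left(-43556\right) \left(-25438\right)} = \frac{1}{1107977528}$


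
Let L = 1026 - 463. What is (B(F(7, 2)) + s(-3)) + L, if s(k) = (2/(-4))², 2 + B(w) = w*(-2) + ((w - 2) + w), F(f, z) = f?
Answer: 2237/4 ≈ 559.25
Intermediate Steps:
L = 563
B(w) = -4 (B(w) = -2 + (w*(-2) + ((w - 2) + w)) = -2 + (-2*w + ((-2 + w) + w)) = -2 + (-2*w + (-2 + 2*w)) = -2 - 2 = -4)
s(k) = ¼ (s(k) = (2*(-¼))² = (-½)² = ¼)
(B(F(7, 2)) + s(-3)) + L = (-4 + ¼) + 563 = -15/4 + 563 = 2237/4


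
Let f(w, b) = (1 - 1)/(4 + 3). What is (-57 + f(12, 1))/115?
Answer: -57/115 ≈ -0.49565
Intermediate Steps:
f(w, b) = 0 (f(w, b) = 0/7 = 0*(⅐) = 0)
(-57 + f(12, 1))/115 = (-57 + 0)/115 = -57*1/115 = -57/115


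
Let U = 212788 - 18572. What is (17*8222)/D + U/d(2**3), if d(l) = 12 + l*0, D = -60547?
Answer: 2939379716/181641 ≈ 16182.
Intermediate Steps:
d(l) = 12 (d(l) = 12 + 0 = 12)
U = 194216
(17*8222)/D + U/d(2**3) = (17*8222)/(-60547) + 194216/12 = 139774*(-1/60547) + 194216*(1/12) = -139774/60547 + 48554/3 = 2939379716/181641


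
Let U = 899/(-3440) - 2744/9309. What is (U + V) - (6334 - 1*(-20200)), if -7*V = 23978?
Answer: -6715851736417/224160720 ≈ -29960.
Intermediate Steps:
U = -17808151/32022960 (U = 899*(-1/3440) - 2744*1/9309 = -899/3440 - 2744/9309 = -17808151/32022960 ≈ -0.55611)
V = -23978/7 (V = -⅐*23978 = -23978/7 ≈ -3425.4)
(U + V) - (6334 - 1*(-20200)) = (-17808151/32022960 - 23978/7) - (6334 - 1*(-20200)) = -767971191937/224160720 - (6334 + 20200) = -767971191937/224160720 - 1*26534 = -767971191937/224160720 - 26534 = -6715851736417/224160720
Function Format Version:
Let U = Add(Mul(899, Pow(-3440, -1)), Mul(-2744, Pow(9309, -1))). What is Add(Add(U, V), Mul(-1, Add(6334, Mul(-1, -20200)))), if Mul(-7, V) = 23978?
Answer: Rational(-6715851736417, 224160720) ≈ -29960.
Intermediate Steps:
U = Rational(-17808151, 32022960) (U = Add(Mul(899, Rational(-1, 3440)), Mul(-2744, Rational(1, 9309))) = Add(Rational(-899, 3440), Rational(-2744, 9309)) = Rational(-17808151, 32022960) ≈ -0.55611)
V = Rational(-23978, 7) (V = Mul(Rational(-1, 7), 23978) = Rational(-23978, 7) ≈ -3425.4)
Add(Add(U, V), Mul(-1, Add(6334, Mul(-1, -20200)))) = Add(Add(Rational(-17808151, 32022960), Rational(-23978, 7)), Mul(-1, Add(6334, Mul(-1, -20200)))) = Add(Rational(-767971191937, 224160720), Mul(-1, Add(6334, 20200))) = Add(Rational(-767971191937, 224160720), Mul(-1, 26534)) = Add(Rational(-767971191937, 224160720), -26534) = Rational(-6715851736417, 224160720)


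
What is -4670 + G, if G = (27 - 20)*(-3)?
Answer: -4691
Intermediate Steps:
G = -21 (G = 7*(-3) = -21)
-4670 + G = -4670 - 21 = -4691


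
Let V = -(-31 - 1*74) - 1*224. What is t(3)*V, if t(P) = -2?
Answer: 238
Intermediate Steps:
V = -119 (V = -(-31 - 74) - 224 = -1*(-105) - 224 = 105 - 224 = -119)
t(3)*V = -2*(-119) = 238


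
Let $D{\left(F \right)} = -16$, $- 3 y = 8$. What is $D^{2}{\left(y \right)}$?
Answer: $256$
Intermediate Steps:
$y = - \frac{8}{3}$ ($y = \left(- \frac{1}{3}\right) 8 = - \frac{8}{3} \approx -2.6667$)
$D^{2}{\left(y \right)} = \left(-16\right)^{2} = 256$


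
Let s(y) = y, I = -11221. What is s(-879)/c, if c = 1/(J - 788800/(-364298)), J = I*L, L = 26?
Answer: 1610717419854/6281 ≈ 2.5644e+8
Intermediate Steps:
J = -291746 (J = -11221*26 = -291746)
c = -6281/1832443026 (c = 1/(-291746 - 788800/(-364298)) = 1/(-291746 - 788800*(-1/364298)) = 1/(-291746 + 13600/6281) = 1/(-1832443026/6281) = -6281/1832443026 ≈ -3.4277e-6)
s(-879)/c = -879/(-6281/1832443026) = -879*(-1832443026/6281) = 1610717419854/6281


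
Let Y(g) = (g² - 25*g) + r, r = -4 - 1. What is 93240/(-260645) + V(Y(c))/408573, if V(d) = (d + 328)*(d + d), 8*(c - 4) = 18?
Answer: -17023866611/35405301888 ≈ -0.48083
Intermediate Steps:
c = 25/4 (c = 4 + (⅛)*18 = 4 + 9/4 = 25/4 ≈ 6.2500)
r = -5
Y(g) = -5 + g² - 25*g (Y(g) = (g² - 25*g) - 5 = -5 + g² - 25*g)
V(d) = 2*d*(328 + d) (V(d) = (328 + d)*(2*d) = 2*d*(328 + d))
93240/(-260645) + V(Y(c))/408573 = 93240/(-260645) + (2*(-5 + (25/4)² - 25*25/4)*(328 + (-5 + (25/4)² - 25*25/4)))/408573 = 93240*(-1/260645) + (2*(-5 + 625/16 - 625/4)*(328 + (-5 + 625/16 - 625/4)))*(1/408573) = -2664/7447 + (2*(-1955/16)*(328 - 1955/16))*(1/408573) = -2664/7447 + (2*(-1955/16)*(3293/16))*(1/408573) = -2664/7447 - 6437815/128*1/408573 = -2664/7447 - 6437815/52297344 = -17023866611/35405301888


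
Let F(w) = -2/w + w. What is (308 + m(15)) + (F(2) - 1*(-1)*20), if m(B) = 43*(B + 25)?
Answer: 2049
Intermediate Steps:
F(w) = w - 2/w
m(B) = 1075 + 43*B (m(B) = 43*(25 + B) = 1075 + 43*B)
(308 + m(15)) + (F(2) - 1*(-1)*20) = (308 + (1075 + 43*15)) + ((2 - 2/2) - 1*(-1)*20) = (308 + (1075 + 645)) + ((2 - 2*1/2) + 1*20) = (308 + 1720) + ((2 - 1) + 20) = 2028 + (1 + 20) = 2028 + 21 = 2049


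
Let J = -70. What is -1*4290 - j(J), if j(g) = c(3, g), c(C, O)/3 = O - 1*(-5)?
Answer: -4095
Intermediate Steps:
c(C, O) = 15 + 3*O (c(C, O) = 3*(O - 1*(-5)) = 3*(O + 5) = 3*(5 + O) = 15 + 3*O)
j(g) = 15 + 3*g
-1*4290 - j(J) = -1*4290 - (15 + 3*(-70)) = -4290 - (15 - 210) = -4290 - 1*(-195) = -4290 + 195 = -4095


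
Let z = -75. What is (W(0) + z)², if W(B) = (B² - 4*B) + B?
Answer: 5625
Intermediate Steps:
W(B) = B² - 3*B
(W(0) + z)² = (0*(-3 + 0) - 75)² = (0*(-3) - 75)² = (0 - 75)² = (-75)² = 5625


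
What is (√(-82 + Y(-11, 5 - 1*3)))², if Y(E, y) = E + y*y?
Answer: -89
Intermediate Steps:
Y(E, y) = E + y²
(√(-82 + Y(-11, 5 - 1*3)))² = (√(-82 + (-11 + (5 - 1*3)²)))² = (√(-82 + (-11 + (5 - 3)²)))² = (√(-82 + (-11 + 2²)))² = (√(-82 + (-11 + 4)))² = (√(-82 - 7))² = (√(-89))² = (I*√89)² = -89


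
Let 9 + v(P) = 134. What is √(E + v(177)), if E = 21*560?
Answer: √11885 ≈ 109.02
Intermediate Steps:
v(P) = 125 (v(P) = -9 + 134 = 125)
E = 11760
√(E + v(177)) = √(11760 + 125) = √11885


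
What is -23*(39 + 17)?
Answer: -1288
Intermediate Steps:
-23*(39 + 17) = -23*56 = -1288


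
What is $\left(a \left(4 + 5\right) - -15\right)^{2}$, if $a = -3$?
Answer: $144$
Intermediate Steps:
$\left(a \left(4 + 5\right) - -15\right)^{2} = \left(- 3 \left(4 + 5\right) - -15\right)^{2} = \left(\left(-3\right) 9 + 15\right)^{2} = \left(-27 + 15\right)^{2} = \left(-12\right)^{2} = 144$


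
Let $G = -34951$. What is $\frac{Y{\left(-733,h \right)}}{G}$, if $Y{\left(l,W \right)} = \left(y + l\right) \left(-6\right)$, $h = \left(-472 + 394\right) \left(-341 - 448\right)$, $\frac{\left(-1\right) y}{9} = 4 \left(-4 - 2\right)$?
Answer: $- \frac{3102}{34951} \approx -0.088753$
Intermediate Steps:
$y = 216$ ($y = - 9 \cdot 4 \left(-4 - 2\right) = - 9 \cdot 4 \left(-6\right) = \left(-9\right) \left(-24\right) = 216$)
$h = 61542$ ($h = \left(-78\right) \left(-789\right) = 61542$)
$Y{\left(l,W \right)} = -1296 - 6 l$ ($Y{\left(l,W \right)} = \left(216 + l\right) \left(-6\right) = -1296 - 6 l$)
$\frac{Y{\left(-733,h \right)}}{G} = \frac{-1296 - -4398}{-34951} = \left(-1296 + 4398\right) \left(- \frac{1}{34951}\right) = 3102 \left(- \frac{1}{34951}\right) = - \frac{3102}{34951}$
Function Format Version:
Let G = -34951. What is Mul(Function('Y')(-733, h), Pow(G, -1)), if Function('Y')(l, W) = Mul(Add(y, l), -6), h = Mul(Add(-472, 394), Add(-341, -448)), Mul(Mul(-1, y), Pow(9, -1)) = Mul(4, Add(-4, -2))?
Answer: Rational(-3102, 34951) ≈ -0.088753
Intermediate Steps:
y = 216 (y = Mul(-9, Mul(4, Add(-4, -2))) = Mul(-9, Mul(4, -6)) = Mul(-9, -24) = 216)
h = 61542 (h = Mul(-78, -789) = 61542)
Function('Y')(l, W) = Add(-1296, Mul(-6, l)) (Function('Y')(l, W) = Mul(Add(216, l), -6) = Add(-1296, Mul(-6, l)))
Mul(Function('Y')(-733, h), Pow(G, -1)) = Mul(Add(-1296, Mul(-6, -733)), Pow(-34951, -1)) = Mul(Add(-1296, 4398), Rational(-1, 34951)) = Mul(3102, Rational(-1, 34951)) = Rational(-3102, 34951)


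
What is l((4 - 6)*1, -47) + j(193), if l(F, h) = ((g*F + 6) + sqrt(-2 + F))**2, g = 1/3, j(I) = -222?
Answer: -1778/9 + 64*I/3 ≈ -197.56 + 21.333*I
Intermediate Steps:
g = 1/3 ≈ 0.33333
l(F, h) = (6 + sqrt(-2 + F) + F/3)**2 (l(F, h) = ((F/3 + 6) + sqrt(-2 + F))**2 = ((6 + F/3) + sqrt(-2 + F))**2 = (6 + sqrt(-2 + F) + F/3)**2)
l((4 - 6)*1, -47) + j(193) = (18 + (4 - 6)*1 + 3*sqrt(-2 + (4 - 6)*1))**2/9 - 222 = (18 - 2*1 + 3*sqrt(-2 - 2*1))**2/9 - 222 = (18 - 2 + 3*sqrt(-2 - 2))**2/9 - 222 = (18 - 2 + 3*sqrt(-4))**2/9 - 222 = (18 - 2 + 3*(2*I))**2/9 - 222 = (18 - 2 + 6*I)**2/9 - 222 = (16 + 6*I)**2/9 - 222 = -222 + (16 + 6*I)**2/9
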